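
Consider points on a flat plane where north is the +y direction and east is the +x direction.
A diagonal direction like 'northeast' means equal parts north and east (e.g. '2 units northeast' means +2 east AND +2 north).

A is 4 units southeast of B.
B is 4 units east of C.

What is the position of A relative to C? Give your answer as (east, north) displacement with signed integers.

Answer: A is at (east=8, north=-4) relative to C.

Derivation:
Place C at the origin (east=0, north=0).
  B is 4 units east of C: delta (east=+4, north=+0); B at (east=4, north=0).
  A is 4 units southeast of B: delta (east=+4, north=-4); A at (east=8, north=-4).
Therefore A relative to C: (east=8, north=-4).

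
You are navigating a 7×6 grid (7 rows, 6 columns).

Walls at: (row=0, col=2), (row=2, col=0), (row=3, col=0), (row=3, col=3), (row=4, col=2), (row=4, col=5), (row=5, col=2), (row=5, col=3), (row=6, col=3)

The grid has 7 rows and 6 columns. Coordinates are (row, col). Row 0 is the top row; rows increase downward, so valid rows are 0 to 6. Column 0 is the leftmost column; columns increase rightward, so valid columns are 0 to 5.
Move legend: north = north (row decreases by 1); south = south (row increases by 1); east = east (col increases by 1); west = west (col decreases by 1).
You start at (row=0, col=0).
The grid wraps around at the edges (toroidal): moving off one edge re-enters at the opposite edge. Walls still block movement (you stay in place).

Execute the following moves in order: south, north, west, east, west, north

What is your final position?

Start: (row=0, col=0)
  south (south): (row=0, col=0) -> (row=1, col=0)
  north (north): (row=1, col=0) -> (row=0, col=0)
  west (west): (row=0, col=0) -> (row=0, col=5)
  east (east): (row=0, col=5) -> (row=0, col=0)
  west (west): (row=0, col=0) -> (row=0, col=5)
  north (north): (row=0, col=5) -> (row=6, col=5)
Final: (row=6, col=5)

Answer: Final position: (row=6, col=5)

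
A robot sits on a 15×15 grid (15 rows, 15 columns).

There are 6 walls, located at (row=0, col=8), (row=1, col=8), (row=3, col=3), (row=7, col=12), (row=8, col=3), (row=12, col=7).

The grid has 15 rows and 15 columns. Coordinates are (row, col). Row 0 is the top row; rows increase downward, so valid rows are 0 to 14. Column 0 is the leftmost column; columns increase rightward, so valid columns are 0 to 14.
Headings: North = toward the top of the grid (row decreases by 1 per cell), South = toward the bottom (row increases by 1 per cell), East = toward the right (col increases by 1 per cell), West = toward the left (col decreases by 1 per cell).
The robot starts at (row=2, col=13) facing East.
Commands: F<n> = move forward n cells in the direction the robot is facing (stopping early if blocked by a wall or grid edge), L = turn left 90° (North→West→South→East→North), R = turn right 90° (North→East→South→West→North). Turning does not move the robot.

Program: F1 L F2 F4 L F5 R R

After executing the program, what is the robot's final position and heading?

Answer: Final position: (row=0, col=9), facing East

Derivation:
Start: (row=2, col=13), facing East
  F1: move forward 1, now at (row=2, col=14)
  L: turn left, now facing North
  F2: move forward 2, now at (row=0, col=14)
  F4: move forward 0/4 (blocked), now at (row=0, col=14)
  L: turn left, now facing West
  F5: move forward 5, now at (row=0, col=9)
  R: turn right, now facing North
  R: turn right, now facing East
Final: (row=0, col=9), facing East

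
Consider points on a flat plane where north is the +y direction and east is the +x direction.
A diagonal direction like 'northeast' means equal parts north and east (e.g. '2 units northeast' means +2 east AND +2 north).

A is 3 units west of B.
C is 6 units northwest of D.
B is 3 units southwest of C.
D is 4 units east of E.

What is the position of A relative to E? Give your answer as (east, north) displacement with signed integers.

Place E at the origin (east=0, north=0).
  D is 4 units east of E: delta (east=+4, north=+0); D at (east=4, north=0).
  C is 6 units northwest of D: delta (east=-6, north=+6); C at (east=-2, north=6).
  B is 3 units southwest of C: delta (east=-3, north=-3); B at (east=-5, north=3).
  A is 3 units west of B: delta (east=-3, north=+0); A at (east=-8, north=3).
Therefore A relative to E: (east=-8, north=3).

Answer: A is at (east=-8, north=3) relative to E.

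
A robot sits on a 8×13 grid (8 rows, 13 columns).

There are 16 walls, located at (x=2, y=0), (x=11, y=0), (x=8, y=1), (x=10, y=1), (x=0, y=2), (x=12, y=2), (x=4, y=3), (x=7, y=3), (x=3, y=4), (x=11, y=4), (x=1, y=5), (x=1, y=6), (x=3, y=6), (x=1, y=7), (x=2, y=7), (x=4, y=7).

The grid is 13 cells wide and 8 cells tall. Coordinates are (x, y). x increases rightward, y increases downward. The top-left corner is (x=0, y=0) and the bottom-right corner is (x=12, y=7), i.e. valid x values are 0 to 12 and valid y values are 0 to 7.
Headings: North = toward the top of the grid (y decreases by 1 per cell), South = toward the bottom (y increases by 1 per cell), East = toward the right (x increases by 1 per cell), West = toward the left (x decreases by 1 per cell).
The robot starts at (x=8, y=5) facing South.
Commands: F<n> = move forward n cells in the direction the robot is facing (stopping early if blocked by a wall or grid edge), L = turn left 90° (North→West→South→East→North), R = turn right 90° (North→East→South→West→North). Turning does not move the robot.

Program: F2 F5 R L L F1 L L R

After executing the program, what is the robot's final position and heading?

Start: (x=8, y=5), facing South
  F2: move forward 2, now at (x=8, y=7)
  F5: move forward 0/5 (blocked), now at (x=8, y=7)
  R: turn right, now facing West
  L: turn left, now facing South
  L: turn left, now facing East
  F1: move forward 1, now at (x=9, y=7)
  L: turn left, now facing North
  L: turn left, now facing West
  R: turn right, now facing North
Final: (x=9, y=7), facing North

Answer: Final position: (x=9, y=7), facing North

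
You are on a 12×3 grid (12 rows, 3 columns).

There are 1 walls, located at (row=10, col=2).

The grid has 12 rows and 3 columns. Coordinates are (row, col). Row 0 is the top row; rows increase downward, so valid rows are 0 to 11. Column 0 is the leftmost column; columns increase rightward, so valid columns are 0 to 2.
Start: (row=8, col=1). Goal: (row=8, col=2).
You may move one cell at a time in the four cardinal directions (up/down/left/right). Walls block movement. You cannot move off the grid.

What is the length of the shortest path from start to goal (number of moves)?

BFS from (row=8, col=1) until reaching (row=8, col=2):
  Distance 0: (row=8, col=1)
  Distance 1: (row=7, col=1), (row=8, col=0), (row=8, col=2), (row=9, col=1)  <- goal reached here
One shortest path (1 moves): (row=8, col=1) -> (row=8, col=2)

Answer: Shortest path length: 1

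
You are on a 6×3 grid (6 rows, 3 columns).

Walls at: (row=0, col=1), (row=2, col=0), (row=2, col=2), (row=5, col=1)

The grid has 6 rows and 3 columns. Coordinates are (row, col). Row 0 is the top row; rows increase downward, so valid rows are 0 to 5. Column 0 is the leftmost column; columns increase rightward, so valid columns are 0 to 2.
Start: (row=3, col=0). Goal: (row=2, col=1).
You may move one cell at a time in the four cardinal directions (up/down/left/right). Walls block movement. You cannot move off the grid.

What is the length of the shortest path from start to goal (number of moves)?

BFS from (row=3, col=0) until reaching (row=2, col=1):
  Distance 0: (row=3, col=0)
  Distance 1: (row=3, col=1), (row=4, col=0)
  Distance 2: (row=2, col=1), (row=3, col=2), (row=4, col=1), (row=5, col=0)  <- goal reached here
One shortest path (2 moves): (row=3, col=0) -> (row=3, col=1) -> (row=2, col=1)

Answer: Shortest path length: 2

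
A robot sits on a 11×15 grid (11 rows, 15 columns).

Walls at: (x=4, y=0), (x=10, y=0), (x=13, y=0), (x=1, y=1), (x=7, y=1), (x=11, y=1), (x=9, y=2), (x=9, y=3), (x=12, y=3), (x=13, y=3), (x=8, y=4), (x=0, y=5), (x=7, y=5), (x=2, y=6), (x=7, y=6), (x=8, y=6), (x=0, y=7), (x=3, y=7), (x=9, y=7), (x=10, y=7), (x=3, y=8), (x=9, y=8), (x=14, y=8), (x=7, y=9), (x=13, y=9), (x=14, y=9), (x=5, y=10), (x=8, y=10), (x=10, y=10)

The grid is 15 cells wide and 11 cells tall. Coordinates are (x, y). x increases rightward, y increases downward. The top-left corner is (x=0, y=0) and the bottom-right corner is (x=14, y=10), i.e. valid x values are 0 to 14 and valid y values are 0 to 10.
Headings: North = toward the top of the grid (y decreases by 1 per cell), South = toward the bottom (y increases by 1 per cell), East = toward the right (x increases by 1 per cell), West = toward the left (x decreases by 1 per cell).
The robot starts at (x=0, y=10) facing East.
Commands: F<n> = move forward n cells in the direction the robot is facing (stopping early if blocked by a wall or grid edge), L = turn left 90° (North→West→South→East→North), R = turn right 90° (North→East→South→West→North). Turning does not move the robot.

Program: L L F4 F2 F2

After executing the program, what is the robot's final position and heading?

Answer: Final position: (x=0, y=10), facing West

Derivation:
Start: (x=0, y=10), facing East
  L: turn left, now facing North
  L: turn left, now facing West
  F4: move forward 0/4 (blocked), now at (x=0, y=10)
  F2: move forward 0/2 (blocked), now at (x=0, y=10)
  F2: move forward 0/2 (blocked), now at (x=0, y=10)
Final: (x=0, y=10), facing West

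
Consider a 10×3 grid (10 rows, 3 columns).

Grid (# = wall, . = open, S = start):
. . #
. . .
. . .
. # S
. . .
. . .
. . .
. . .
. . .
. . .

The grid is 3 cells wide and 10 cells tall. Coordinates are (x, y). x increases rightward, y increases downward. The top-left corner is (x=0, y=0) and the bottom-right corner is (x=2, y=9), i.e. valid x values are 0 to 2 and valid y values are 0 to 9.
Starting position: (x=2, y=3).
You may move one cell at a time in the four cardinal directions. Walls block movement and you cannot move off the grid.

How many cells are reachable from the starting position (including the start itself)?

Answer: Reachable cells: 28

Derivation:
BFS flood-fill from (x=2, y=3):
  Distance 0: (x=2, y=3)
  Distance 1: (x=2, y=2), (x=2, y=4)
  Distance 2: (x=2, y=1), (x=1, y=2), (x=1, y=4), (x=2, y=5)
  Distance 3: (x=1, y=1), (x=0, y=2), (x=0, y=4), (x=1, y=5), (x=2, y=6)
  Distance 4: (x=1, y=0), (x=0, y=1), (x=0, y=3), (x=0, y=5), (x=1, y=6), (x=2, y=7)
  Distance 5: (x=0, y=0), (x=0, y=6), (x=1, y=7), (x=2, y=8)
  Distance 6: (x=0, y=7), (x=1, y=8), (x=2, y=9)
  Distance 7: (x=0, y=8), (x=1, y=9)
  Distance 8: (x=0, y=9)
Total reachable: 28 (grid has 28 open cells total)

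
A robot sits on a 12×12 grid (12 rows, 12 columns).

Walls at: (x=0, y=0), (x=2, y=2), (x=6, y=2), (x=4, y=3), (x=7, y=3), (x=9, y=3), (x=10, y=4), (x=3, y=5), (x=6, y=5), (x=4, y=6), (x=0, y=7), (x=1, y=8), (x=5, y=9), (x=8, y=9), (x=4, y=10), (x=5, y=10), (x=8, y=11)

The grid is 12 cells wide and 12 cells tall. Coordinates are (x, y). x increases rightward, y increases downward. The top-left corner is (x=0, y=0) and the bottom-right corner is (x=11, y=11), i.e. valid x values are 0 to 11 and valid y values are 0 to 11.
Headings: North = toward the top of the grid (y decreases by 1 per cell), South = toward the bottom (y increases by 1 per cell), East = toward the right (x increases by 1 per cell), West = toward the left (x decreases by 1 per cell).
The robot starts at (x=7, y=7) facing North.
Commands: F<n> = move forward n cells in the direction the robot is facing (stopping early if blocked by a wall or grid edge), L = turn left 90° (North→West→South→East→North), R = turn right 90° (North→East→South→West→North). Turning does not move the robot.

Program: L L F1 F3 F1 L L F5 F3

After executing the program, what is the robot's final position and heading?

Answer: Final position: (x=7, y=4), facing North

Derivation:
Start: (x=7, y=7), facing North
  L: turn left, now facing West
  L: turn left, now facing South
  F1: move forward 1, now at (x=7, y=8)
  F3: move forward 3, now at (x=7, y=11)
  F1: move forward 0/1 (blocked), now at (x=7, y=11)
  L: turn left, now facing East
  L: turn left, now facing North
  F5: move forward 5, now at (x=7, y=6)
  F3: move forward 2/3 (blocked), now at (x=7, y=4)
Final: (x=7, y=4), facing North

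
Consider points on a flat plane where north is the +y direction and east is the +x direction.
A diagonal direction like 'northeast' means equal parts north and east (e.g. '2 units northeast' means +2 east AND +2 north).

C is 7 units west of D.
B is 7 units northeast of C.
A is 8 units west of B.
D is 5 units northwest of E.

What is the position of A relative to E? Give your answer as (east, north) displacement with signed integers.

Answer: A is at (east=-13, north=12) relative to E.

Derivation:
Place E at the origin (east=0, north=0).
  D is 5 units northwest of E: delta (east=-5, north=+5); D at (east=-5, north=5).
  C is 7 units west of D: delta (east=-7, north=+0); C at (east=-12, north=5).
  B is 7 units northeast of C: delta (east=+7, north=+7); B at (east=-5, north=12).
  A is 8 units west of B: delta (east=-8, north=+0); A at (east=-13, north=12).
Therefore A relative to E: (east=-13, north=12).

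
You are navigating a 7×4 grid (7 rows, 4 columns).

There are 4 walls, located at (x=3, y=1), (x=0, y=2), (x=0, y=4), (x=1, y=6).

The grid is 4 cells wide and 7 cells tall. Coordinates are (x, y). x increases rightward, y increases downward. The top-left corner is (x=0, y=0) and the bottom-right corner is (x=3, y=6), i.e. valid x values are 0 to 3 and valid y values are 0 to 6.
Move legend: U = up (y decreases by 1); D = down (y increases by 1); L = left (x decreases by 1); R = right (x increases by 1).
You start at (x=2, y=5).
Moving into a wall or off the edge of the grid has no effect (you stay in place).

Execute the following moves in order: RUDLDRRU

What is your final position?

Start: (x=2, y=5)
  R (right): (x=2, y=5) -> (x=3, y=5)
  U (up): (x=3, y=5) -> (x=3, y=4)
  D (down): (x=3, y=4) -> (x=3, y=5)
  L (left): (x=3, y=5) -> (x=2, y=5)
  D (down): (x=2, y=5) -> (x=2, y=6)
  R (right): (x=2, y=6) -> (x=3, y=6)
  R (right): blocked, stay at (x=3, y=6)
  U (up): (x=3, y=6) -> (x=3, y=5)
Final: (x=3, y=5)

Answer: Final position: (x=3, y=5)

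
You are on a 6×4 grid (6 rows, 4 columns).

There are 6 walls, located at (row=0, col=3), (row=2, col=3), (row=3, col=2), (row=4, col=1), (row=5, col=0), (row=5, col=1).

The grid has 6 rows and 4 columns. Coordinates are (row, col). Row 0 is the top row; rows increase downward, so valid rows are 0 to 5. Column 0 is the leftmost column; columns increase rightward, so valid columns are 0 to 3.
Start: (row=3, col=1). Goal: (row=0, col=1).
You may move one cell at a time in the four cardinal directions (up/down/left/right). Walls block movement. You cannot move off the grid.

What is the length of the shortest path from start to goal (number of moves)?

Answer: Shortest path length: 3

Derivation:
BFS from (row=3, col=1) until reaching (row=0, col=1):
  Distance 0: (row=3, col=1)
  Distance 1: (row=2, col=1), (row=3, col=0)
  Distance 2: (row=1, col=1), (row=2, col=0), (row=2, col=2), (row=4, col=0)
  Distance 3: (row=0, col=1), (row=1, col=0), (row=1, col=2)  <- goal reached here
One shortest path (3 moves): (row=3, col=1) -> (row=2, col=1) -> (row=1, col=1) -> (row=0, col=1)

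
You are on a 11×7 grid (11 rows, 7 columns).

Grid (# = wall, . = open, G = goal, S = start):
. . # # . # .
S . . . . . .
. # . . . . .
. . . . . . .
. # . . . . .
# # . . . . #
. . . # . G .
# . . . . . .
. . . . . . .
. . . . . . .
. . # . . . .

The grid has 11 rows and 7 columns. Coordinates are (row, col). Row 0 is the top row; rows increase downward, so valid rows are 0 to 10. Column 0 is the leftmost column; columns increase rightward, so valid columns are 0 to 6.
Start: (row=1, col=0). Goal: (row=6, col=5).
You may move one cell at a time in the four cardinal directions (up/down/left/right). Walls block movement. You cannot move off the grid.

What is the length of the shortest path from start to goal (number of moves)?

BFS from (row=1, col=0) until reaching (row=6, col=5):
  Distance 0: (row=1, col=0)
  Distance 1: (row=0, col=0), (row=1, col=1), (row=2, col=0)
  Distance 2: (row=0, col=1), (row=1, col=2), (row=3, col=0)
  Distance 3: (row=1, col=3), (row=2, col=2), (row=3, col=1), (row=4, col=0)
  Distance 4: (row=1, col=4), (row=2, col=3), (row=3, col=2)
  Distance 5: (row=0, col=4), (row=1, col=5), (row=2, col=4), (row=3, col=3), (row=4, col=2)
  Distance 6: (row=1, col=6), (row=2, col=5), (row=3, col=4), (row=4, col=3), (row=5, col=2)
  Distance 7: (row=0, col=6), (row=2, col=6), (row=3, col=5), (row=4, col=4), (row=5, col=3), (row=6, col=2)
  Distance 8: (row=3, col=6), (row=4, col=5), (row=5, col=4), (row=6, col=1), (row=7, col=2)
  Distance 9: (row=4, col=6), (row=5, col=5), (row=6, col=0), (row=6, col=4), (row=7, col=1), (row=7, col=3), (row=8, col=2)
  Distance 10: (row=6, col=5), (row=7, col=4), (row=8, col=1), (row=8, col=3), (row=9, col=2)  <- goal reached here
One shortest path (10 moves): (row=1, col=0) -> (row=1, col=1) -> (row=1, col=2) -> (row=1, col=3) -> (row=1, col=4) -> (row=1, col=5) -> (row=2, col=5) -> (row=3, col=5) -> (row=4, col=5) -> (row=5, col=5) -> (row=6, col=5)

Answer: Shortest path length: 10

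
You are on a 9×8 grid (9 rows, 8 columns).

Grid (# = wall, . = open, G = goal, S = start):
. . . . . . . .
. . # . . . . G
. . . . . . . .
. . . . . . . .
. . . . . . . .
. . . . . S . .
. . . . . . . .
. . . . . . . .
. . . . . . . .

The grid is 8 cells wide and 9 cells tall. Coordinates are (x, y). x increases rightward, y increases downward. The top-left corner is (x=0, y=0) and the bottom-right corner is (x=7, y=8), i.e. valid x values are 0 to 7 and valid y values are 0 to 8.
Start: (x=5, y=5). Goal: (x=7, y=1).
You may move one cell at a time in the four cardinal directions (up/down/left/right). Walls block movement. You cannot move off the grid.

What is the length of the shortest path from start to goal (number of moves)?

Answer: Shortest path length: 6

Derivation:
BFS from (x=5, y=5) until reaching (x=7, y=1):
  Distance 0: (x=5, y=5)
  Distance 1: (x=5, y=4), (x=4, y=5), (x=6, y=5), (x=5, y=6)
  Distance 2: (x=5, y=3), (x=4, y=4), (x=6, y=4), (x=3, y=5), (x=7, y=5), (x=4, y=6), (x=6, y=6), (x=5, y=7)
  Distance 3: (x=5, y=2), (x=4, y=3), (x=6, y=3), (x=3, y=4), (x=7, y=4), (x=2, y=5), (x=3, y=6), (x=7, y=6), (x=4, y=7), (x=6, y=7), (x=5, y=8)
  Distance 4: (x=5, y=1), (x=4, y=2), (x=6, y=2), (x=3, y=3), (x=7, y=3), (x=2, y=4), (x=1, y=5), (x=2, y=6), (x=3, y=7), (x=7, y=7), (x=4, y=8), (x=6, y=8)
  Distance 5: (x=5, y=0), (x=4, y=1), (x=6, y=1), (x=3, y=2), (x=7, y=2), (x=2, y=3), (x=1, y=4), (x=0, y=5), (x=1, y=6), (x=2, y=7), (x=3, y=8), (x=7, y=8)
  Distance 6: (x=4, y=0), (x=6, y=0), (x=3, y=1), (x=7, y=1), (x=2, y=2), (x=1, y=3), (x=0, y=4), (x=0, y=6), (x=1, y=7), (x=2, y=8)  <- goal reached here
One shortest path (6 moves): (x=5, y=5) -> (x=6, y=5) -> (x=7, y=5) -> (x=7, y=4) -> (x=7, y=3) -> (x=7, y=2) -> (x=7, y=1)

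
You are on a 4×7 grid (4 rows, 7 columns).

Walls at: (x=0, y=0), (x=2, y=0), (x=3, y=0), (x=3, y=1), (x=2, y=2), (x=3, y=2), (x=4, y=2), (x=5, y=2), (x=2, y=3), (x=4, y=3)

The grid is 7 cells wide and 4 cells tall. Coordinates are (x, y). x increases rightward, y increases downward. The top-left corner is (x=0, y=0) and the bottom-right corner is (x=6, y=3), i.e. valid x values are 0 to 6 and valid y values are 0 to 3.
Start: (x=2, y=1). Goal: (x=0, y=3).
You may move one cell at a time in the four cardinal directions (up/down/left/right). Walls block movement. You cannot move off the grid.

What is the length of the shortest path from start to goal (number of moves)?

BFS from (x=2, y=1) until reaching (x=0, y=3):
  Distance 0: (x=2, y=1)
  Distance 1: (x=1, y=1)
  Distance 2: (x=1, y=0), (x=0, y=1), (x=1, y=2)
  Distance 3: (x=0, y=2), (x=1, y=3)
  Distance 4: (x=0, y=3)  <- goal reached here
One shortest path (4 moves): (x=2, y=1) -> (x=1, y=1) -> (x=0, y=1) -> (x=0, y=2) -> (x=0, y=3)

Answer: Shortest path length: 4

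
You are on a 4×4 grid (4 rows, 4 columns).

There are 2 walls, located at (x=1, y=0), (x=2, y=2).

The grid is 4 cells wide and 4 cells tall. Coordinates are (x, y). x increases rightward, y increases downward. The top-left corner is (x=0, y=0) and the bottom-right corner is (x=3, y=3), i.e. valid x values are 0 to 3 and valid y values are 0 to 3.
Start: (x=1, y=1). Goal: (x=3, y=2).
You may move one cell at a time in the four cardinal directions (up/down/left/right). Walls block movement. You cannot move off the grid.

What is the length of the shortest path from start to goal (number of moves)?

Answer: Shortest path length: 3

Derivation:
BFS from (x=1, y=1) until reaching (x=3, y=2):
  Distance 0: (x=1, y=1)
  Distance 1: (x=0, y=1), (x=2, y=1), (x=1, y=2)
  Distance 2: (x=0, y=0), (x=2, y=0), (x=3, y=1), (x=0, y=2), (x=1, y=3)
  Distance 3: (x=3, y=0), (x=3, y=2), (x=0, y=3), (x=2, y=3)  <- goal reached here
One shortest path (3 moves): (x=1, y=1) -> (x=2, y=1) -> (x=3, y=1) -> (x=3, y=2)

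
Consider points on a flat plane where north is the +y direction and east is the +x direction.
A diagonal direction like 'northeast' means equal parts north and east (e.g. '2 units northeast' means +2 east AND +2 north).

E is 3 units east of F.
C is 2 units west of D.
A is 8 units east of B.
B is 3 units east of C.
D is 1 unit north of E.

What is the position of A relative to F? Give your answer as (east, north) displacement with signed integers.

Answer: A is at (east=12, north=1) relative to F.

Derivation:
Place F at the origin (east=0, north=0).
  E is 3 units east of F: delta (east=+3, north=+0); E at (east=3, north=0).
  D is 1 unit north of E: delta (east=+0, north=+1); D at (east=3, north=1).
  C is 2 units west of D: delta (east=-2, north=+0); C at (east=1, north=1).
  B is 3 units east of C: delta (east=+3, north=+0); B at (east=4, north=1).
  A is 8 units east of B: delta (east=+8, north=+0); A at (east=12, north=1).
Therefore A relative to F: (east=12, north=1).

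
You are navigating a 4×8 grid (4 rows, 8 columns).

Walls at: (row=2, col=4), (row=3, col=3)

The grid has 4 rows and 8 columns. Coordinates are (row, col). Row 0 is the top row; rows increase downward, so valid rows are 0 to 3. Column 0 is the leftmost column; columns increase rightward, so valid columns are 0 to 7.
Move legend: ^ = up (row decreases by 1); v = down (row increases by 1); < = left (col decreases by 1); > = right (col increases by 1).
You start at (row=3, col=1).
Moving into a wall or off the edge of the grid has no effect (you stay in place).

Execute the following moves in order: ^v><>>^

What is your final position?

Start: (row=3, col=1)
  ^ (up): (row=3, col=1) -> (row=2, col=1)
  v (down): (row=2, col=1) -> (row=3, col=1)
  > (right): (row=3, col=1) -> (row=3, col=2)
  < (left): (row=3, col=2) -> (row=3, col=1)
  > (right): (row=3, col=1) -> (row=3, col=2)
  > (right): blocked, stay at (row=3, col=2)
  ^ (up): (row=3, col=2) -> (row=2, col=2)
Final: (row=2, col=2)

Answer: Final position: (row=2, col=2)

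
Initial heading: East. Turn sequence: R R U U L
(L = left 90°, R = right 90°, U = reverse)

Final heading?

Start: East
  R (right (90° clockwise)) -> South
  R (right (90° clockwise)) -> West
  U (U-turn (180°)) -> East
  U (U-turn (180°)) -> West
  L (left (90° counter-clockwise)) -> South
Final: South

Answer: Final heading: South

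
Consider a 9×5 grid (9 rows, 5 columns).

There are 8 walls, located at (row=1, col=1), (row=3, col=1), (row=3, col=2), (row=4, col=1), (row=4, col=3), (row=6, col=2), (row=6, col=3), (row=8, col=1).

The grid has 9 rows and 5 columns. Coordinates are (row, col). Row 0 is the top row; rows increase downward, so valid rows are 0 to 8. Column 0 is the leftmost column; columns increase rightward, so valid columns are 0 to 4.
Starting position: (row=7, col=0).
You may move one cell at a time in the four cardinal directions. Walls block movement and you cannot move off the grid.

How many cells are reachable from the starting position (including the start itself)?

BFS flood-fill from (row=7, col=0):
  Distance 0: (row=7, col=0)
  Distance 1: (row=6, col=0), (row=7, col=1), (row=8, col=0)
  Distance 2: (row=5, col=0), (row=6, col=1), (row=7, col=2)
  Distance 3: (row=4, col=0), (row=5, col=1), (row=7, col=3), (row=8, col=2)
  Distance 4: (row=3, col=0), (row=5, col=2), (row=7, col=4), (row=8, col=3)
  Distance 5: (row=2, col=0), (row=4, col=2), (row=5, col=3), (row=6, col=4), (row=8, col=4)
  Distance 6: (row=1, col=0), (row=2, col=1), (row=5, col=4)
  Distance 7: (row=0, col=0), (row=2, col=2), (row=4, col=4)
  Distance 8: (row=0, col=1), (row=1, col=2), (row=2, col=3), (row=3, col=4)
  Distance 9: (row=0, col=2), (row=1, col=3), (row=2, col=4), (row=3, col=3)
  Distance 10: (row=0, col=3), (row=1, col=4)
  Distance 11: (row=0, col=4)
Total reachable: 37 (grid has 37 open cells total)

Answer: Reachable cells: 37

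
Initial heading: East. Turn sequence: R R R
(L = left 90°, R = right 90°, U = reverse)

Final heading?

Start: East
  R (right (90° clockwise)) -> South
  R (right (90° clockwise)) -> West
  R (right (90° clockwise)) -> North
Final: North

Answer: Final heading: North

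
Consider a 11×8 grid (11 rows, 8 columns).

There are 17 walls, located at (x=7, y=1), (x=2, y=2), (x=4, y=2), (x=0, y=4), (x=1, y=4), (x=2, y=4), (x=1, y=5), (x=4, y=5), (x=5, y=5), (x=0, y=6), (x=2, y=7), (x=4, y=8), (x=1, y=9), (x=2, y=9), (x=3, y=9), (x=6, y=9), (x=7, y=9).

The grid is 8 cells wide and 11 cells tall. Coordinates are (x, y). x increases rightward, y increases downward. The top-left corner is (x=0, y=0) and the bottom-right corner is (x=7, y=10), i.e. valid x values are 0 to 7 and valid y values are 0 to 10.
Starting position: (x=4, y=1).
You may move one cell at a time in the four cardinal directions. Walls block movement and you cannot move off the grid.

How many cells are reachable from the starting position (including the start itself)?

BFS flood-fill from (x=4, y=1):
  Distance 0: (x=4, y=1)
  Distance 1: (x=4, y=0), (x=3, y=1), (x=5, y=1)
  Distance 2: (x=3, y=0), (x=5, y=0), (x=2, y=1), (x=6, y=1), (x=3, y=2), (x=5, y=2)
  Distance 3: (x=2, y=0), (x=6, y=0), (x=1, y=1), (x=6, y=2), (x=3, y=3), (x=5, y=3)
  Distance 4: (x=1, y=0), (x=7, y=0), (x=0, y=1), (x=1, y=2), (x=7, y=2), (x=2, y=3), (x=4, y=3), (x=6, y=3), (x=3, y=4), (x=5, y=4)
  Distance 5: (x=0, y=0), (x=0, y=2), (x=1, y=3), (x=7, y=3), (x=4, y=4), (x=6, y=4), (x=3, y=5)
  Distance 6: (x=0, y=3), (x=7, y=4), (x=2, y=5), (x=6, y=5), (x=3, y=6)
  Distance 7: (x=7, y=5), (x=2, y=6), (x=4, y=6), (x=6, y=6), (x=3, y=7)
  Distance 8: (x=1, y=6), (x=5, y=6), (x=7, y=6), (x=4, y=7), (x=6, y=7), (x=3, y=8)
  Distance 9: (x=1, y=7), (x=5, y=7), (x=7, y=7), (x=2, y=8), (x=6, y=8)
  Distance 10: (x=0, y=7), (x=1, y=8), (x=5, y=8), (x=7, y=8)
  Distance 11: (x=0, y=8), (x=5, y=9)
  Distance 12: (x=0, y=9), (x=4, y=9), (x=5, y=10)
  Distance 13: (x=0, y=10), (x=4, y=10), (x=6, y=10)
  Distance 14: (x=1, y=10), (x=3, y=10), (x=7, y=10)
  Distance 15: (x=2, y=10)
Total reachable: 70 (grid has 71 open cells total)

Answer: Reachable cells: 70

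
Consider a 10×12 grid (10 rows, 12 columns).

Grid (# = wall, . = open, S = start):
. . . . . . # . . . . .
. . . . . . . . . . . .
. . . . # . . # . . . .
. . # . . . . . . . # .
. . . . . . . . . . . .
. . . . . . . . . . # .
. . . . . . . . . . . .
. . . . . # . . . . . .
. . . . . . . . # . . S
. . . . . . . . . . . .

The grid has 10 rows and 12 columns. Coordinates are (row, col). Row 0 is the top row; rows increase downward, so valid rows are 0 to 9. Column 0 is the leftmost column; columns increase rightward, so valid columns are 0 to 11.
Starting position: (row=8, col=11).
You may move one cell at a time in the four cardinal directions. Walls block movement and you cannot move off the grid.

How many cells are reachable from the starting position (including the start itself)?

BFS flood-fill from (row=8, col=11):
  Distance 0: (row=8, col=11)
  Distance 1: (row=7, col=11), (row=8, col=10), (row=9, col=11)
  Distance 2: (row=6, col=11), (row=7, col=10), (row=8, col=9), (row=9, col=10)
  Distance 3: (row=5, col=11), (row=6, col=10), (row=7, col=9), (row=9, col=9)
  Distance 4: (row=4, col=11), (row=6, col=9), (row=7, col=8), (row=9, col=8)
  Distance 5: (row=3, col=11), (row=4, col=10), (row=5, col=9), (row=6, col=8), (row=7, col=7), (row=9, col=7)
  Distance 6: (row=2, col=11), (row=4, col=9), (row=5, col=8), (row=6, col=7), (row=7, col=6), (row=8, col=7), (row=9, col=6)
  Distance 7: (row=1, col=11), (row=2, col=10), (row=3, col=9), (row=4, col=8), (row=5, col=7), (row=6, col=6), (row=8, col=6), (row=9, col=5)
  Distance 8: (row=0, col=11), (row=1, col=10), (row=2, col=9), (row=3, col=8), (row=4, col=7), (row=5, col=6), (row=6, col=5), (row=8, col=5), (row=9, col=4)
  Distance 9: (row=0, col=10), (row=1, col=9), (row=2, col=8), (row=3, col=7), (row=4, col=6), (row=5, col=5), (row=6, col=4), (row=8, col=4), (row=9, col=3)
  Distance 10: (row=0, col=9), (row=1, col=8), (row=3, col=6), (row=4, col=5), (row=5, col=4), (row=6, col=3), (row=7, col=4), (row=8, col=3), (row=9, col=2)
  Distance 11: (row=0, col=8), (row=1, col=7), (row=2, col=6), (row=3, col=5), (row=4, col=4), (row=5, col=3), (row=6, col=2), (row=7, col=3), (row=8, col=2), (row=9, col=1)
  Distance 12: (row=0, col=7), (row=1, col=6), (row=2, col=5), (row=3, col=4), (row=4, col=3), (row=5, col=2), (row=6, col=1), (row=7, col=2), (row=8, col=1), (row=9, col=0)
  Distance 13: (row=1, col=5), (row=3, col=3), (row=4, col=2), (row=5, col=1), (row=6, col=0), (row=7, col=1), (row=8, col=0)
  Distance 14: (row=0, col=5), (row=1, col=4), (row=2, col=3), (row=4, col=1), (row=5, col=0), (row=7, col=0)
  Distance 15: (row=0, col=4), (row=1, col=3), (row=2, col=2), (row=3, col=1), (row=4, col=0)
  Distance 16: (row=0, col=3), (row=1, col=2), (row=2, col=1), (row=3, col=0)
  Distance 17: (row=0, col=2), (row=1, col=1), (row=2, col=0)
  Distance 18: (row=0, col=1), (row=1, col=0)
  Distance 19: (row=0, col=0)
Total reachable: 112 (grid has 112 open cells total)

Answer: Reachable cells: 112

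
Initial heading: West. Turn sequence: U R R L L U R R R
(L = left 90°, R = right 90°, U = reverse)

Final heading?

Answer: Final heading: South

Derivation:
Start: West
  U (U-turn (180°)) -> East
  R (right (90° clockwise)) -> South
  R (right (90° clockwise)) -> West
  L (left (90° counter-clockwise)) -> South
  L (left (90° counter-clockwise)) -> East
  U (U-turn (180°)) -> West
  R (right (90° clockwise)) -> North
  R (right (90° clockwise)) -> East
  R (right (90° clockwise)) -> South
Final: South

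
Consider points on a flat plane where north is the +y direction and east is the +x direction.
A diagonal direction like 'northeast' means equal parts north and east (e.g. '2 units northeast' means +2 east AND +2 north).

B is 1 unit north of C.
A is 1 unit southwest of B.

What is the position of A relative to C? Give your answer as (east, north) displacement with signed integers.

Place C at the origin (east=0, north=0).
  B is 1 unit north of C: delta (east=+0, north=+1); B at (east=0, north=1).
  A is 1 unit southwest of B: delta (east=-1, north=-1); A at (east=-1, north=0).
Therefore A relative to C: (east=-1, north=0).

Answer: A is at (east=-1, north=0) relative to C.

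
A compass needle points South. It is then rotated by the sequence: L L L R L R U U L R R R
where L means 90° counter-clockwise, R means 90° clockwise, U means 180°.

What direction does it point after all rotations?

Answer: Final heading: South

Derivation:
Start: South
  L (left (90° counter-clockwise)) -> East
  L (left (90° counter-clockwise)) -> North
  L (left (90° counter-clockwise)) -> West
  R (right (90° clockwise)) -> North
  L (left (90° counter-clockwise)) -> West
  R (right (90° clockwise)) -> North
  U (U-turn (180°)) -> South
  U (U-turn (180°)) -> North
  L (left (90° counter-clockwise)) -> West
  R (right (90° clockwise)) -> North
  R (right (90° clockwise)) -> East
  R (right (90° clockwise)) -> South
Final: South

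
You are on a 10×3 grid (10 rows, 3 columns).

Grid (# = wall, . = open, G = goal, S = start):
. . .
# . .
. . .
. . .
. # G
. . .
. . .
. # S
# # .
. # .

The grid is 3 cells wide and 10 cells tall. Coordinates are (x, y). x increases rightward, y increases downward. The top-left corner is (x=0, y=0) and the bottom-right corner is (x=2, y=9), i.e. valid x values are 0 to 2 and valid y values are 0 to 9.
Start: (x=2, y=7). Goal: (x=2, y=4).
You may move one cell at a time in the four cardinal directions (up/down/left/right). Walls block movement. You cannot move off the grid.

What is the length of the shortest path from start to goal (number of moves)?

Answer: Shortest path length: 3

Derivation:
BFS from (x=2, y=7) until reaching (x=2, y=4):
  Distance 0: (x=2, y=7)
  Distance 1: (x=2, y=6), (x=2, y=8)
  Distance 2: (x=2, y=5), (x=1, y=6), (x=2, y=9)
  Distance 3: (x=2, y=4), (x=1, y=5), (x=0, y=6)  <- goal reached here
One shortest path (3 moves): (x=2, y=7) -> (x=2, y=6) -> (x=2, y=5) -> (x=2, y=4)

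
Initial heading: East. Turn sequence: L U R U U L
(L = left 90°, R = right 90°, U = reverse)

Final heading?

Answer: Final heading: South

Derivation:
Start: East
  L (left (90° counter-clockwise)) -> North
  U (U-turn (180°)) -> South
  R (right (90° clockwise)) -> West
  U (U-turn (180°)) -> East
  U (U-turn (180°)) -> West
  L (left (90° counter-clockwise)) -> South
Final: South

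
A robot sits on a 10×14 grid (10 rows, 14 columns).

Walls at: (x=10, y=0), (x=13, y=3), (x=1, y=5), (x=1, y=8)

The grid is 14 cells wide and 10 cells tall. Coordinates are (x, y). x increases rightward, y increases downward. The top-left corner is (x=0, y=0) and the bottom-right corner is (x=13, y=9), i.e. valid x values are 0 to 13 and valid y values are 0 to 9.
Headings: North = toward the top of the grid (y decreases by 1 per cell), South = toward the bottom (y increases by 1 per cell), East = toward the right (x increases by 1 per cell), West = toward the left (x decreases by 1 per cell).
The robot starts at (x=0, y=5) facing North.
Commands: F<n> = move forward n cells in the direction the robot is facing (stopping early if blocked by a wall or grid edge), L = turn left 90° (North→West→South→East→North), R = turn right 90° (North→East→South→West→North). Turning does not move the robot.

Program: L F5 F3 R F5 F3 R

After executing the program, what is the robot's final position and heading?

Start: (x=0, y=5), facing North
  L: turn left, now facing West
  F5: move forward 0/5 (blocked), now at (x=0, y=5)
  F3: move forward 0/3 (blocked), now at (x=0, y=5)
  R: turn right, now facing North
  F5: move forward 5, now at (x=0, y=0)
  F3: move forward 0/3 (blocked), now at (x=0, y=0)
  R: turn right, now facing East
Final: (x=0, y=0), facing East

Answer: Final position: (x=0, y=0), facing East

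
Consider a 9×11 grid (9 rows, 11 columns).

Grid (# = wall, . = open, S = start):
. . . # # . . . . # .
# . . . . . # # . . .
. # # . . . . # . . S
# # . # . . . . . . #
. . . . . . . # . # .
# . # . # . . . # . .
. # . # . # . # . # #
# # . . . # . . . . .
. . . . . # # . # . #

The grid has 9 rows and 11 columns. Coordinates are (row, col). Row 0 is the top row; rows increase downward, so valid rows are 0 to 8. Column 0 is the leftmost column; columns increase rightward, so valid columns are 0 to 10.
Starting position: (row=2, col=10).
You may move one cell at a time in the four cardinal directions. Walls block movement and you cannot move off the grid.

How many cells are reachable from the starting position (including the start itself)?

Answer: Reachable cells: 52

Derivation:
BFS flood-fill from (row=2, col=10):
  Distance 0: (row=2, col=10)
  Distance 1: (row=1, col=10), (row=2, col=9)
  Distance 2: (row=0, col=10), (row=1, col=9), (row=2, col=8), (row=3, col=9)
  Distance 3: (row=1, col=8), (row=3, col=8)
  Distance 4: (row=0, col=8), (row=3, col=7), (row=4, col=8)
  Distance 5: (row=0, col=7), (row=3, col=6)
  Distance 6: (row=0, col=6), (row=2, col=6), (row=3, col=5), (row=4, col=6)
  Distance 7: (row=0, col=5), (row=2, col=5), (row=3, col=4), (row=4, col=5), (row=5, col=6)
  Distance 8: (row=1, col=5), (row=2, col=4), (row=4, col=4), (row=5, col=5), (row=5, col=7), (row=6, col=6)
  Distance 9: (row=1, col=4), (row=2, col=3), (row=4, col=3), (row=7, col=6)
  Distance 10: (row=1, col=3), (row=4, col=2), (row=5, col=3), (row=7, col=7)
  Distance 11: (row=1, col=2), (row=3, col=2), (row=4, col=1), (row=7, col=8), (row=8, col=7)
  Distance 12: (row=0, col=2), (row=1, col=1), (row=4, col=0), (row=5, col=1), (row=6, col=8), (row=7, col=9)
  Distance 13: (row=0, col=1), (row=7, col=10), (row=8, col=9)
  Distance 14: (row=0, col=0)
Total reachable: 52 (grid has 67 open cells total)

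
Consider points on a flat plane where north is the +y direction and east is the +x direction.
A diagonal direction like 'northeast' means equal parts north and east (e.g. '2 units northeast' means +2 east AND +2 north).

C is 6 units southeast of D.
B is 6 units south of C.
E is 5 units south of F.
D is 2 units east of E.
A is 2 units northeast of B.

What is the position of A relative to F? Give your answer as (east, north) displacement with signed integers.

Answer: A is at (east=10, north=-15) relative to F.

Derivation:
Place F at the origin (east=0, north=0).
  E is 5 units south of F: delta (east=+0, north=-5); E at (east=0, north=-5).
  D is 2 units east of E: delta (east=+2, north=+0); D at (east=2, north=-5).
  C is 6 units southeast of D: delta (east=+6, north=-6); C at (east=8, north=-11).
  B is 6 units south of C: delta (east=+0, north=-6); B at (east=8, north=-17).
  A is 2 units northeast of B: delta (east=+2, north=+2); A at (east=10, north=-15).
Therefore A relative to F: (east=10, north=-15).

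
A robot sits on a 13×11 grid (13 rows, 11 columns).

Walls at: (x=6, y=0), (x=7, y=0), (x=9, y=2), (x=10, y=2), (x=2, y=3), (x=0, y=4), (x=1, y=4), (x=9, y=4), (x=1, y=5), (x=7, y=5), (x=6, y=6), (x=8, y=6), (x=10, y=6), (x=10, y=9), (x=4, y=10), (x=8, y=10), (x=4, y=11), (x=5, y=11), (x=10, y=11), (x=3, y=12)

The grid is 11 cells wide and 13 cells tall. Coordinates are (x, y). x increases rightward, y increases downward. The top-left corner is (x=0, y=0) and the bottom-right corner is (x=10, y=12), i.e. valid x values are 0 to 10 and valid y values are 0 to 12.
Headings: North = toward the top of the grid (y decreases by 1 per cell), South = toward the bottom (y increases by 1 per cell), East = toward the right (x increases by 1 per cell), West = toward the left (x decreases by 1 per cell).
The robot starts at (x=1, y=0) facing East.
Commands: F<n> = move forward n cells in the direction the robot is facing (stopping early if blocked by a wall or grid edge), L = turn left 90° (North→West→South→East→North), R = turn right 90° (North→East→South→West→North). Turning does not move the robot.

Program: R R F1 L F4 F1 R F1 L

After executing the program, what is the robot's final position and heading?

Answer: Final position: (x=0, y=3), facing South

Derivation:
Start: (x=1, y=0), facing East
  R: turn right, now facing South
  R: turn right, now facing West
  F1: move forward 1, now at (x=0, y=0)
  L: turn left, now facing South
  F4: move forward 3/4 (blocked), now at (x=0, y=3)
  F1: move forward 0/1 (blocked), now at (x=0, y=3)
  R: turn right, now facing West
  F1: move forward 0/1 (blocked), now at (x=0, y=3)
  L: turn left, now facing South
Final: (x=0, y=3), facing South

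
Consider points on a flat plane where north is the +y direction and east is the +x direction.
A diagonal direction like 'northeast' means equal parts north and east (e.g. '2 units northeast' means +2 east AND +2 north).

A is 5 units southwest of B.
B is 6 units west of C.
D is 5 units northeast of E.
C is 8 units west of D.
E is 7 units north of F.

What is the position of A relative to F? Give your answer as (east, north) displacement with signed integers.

Answer: A is at (east=-14, north=7) relative to F.

Derivation:
Place F at the origin (east=0, north=0).
  E is 7 units north of F: delta (east=+0, north=+7); E at (east=0, north=7).
  D is 5 units northeast of E: delta (east=+5, north=+5); D at (east=5, north=12).
  C is 8 units west of D: delta (east=-8, north=+0); C at (east=-3, north=12).
  B is 6 units west of C: delta (east=-6, north=+0); B at (east=-9, north=12).
  A is 5 units southwest of B: delta (east=-5, north=-5); A at (east=-14, north=7).
Therefore A relative to F: (east=-14, north=7).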